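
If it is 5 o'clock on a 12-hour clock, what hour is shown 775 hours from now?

Dividing 775 by 12 gives quotient 64 and remainder 7.
5 + 7 → 12 on a 12-hour dial.

12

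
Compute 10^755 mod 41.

Successive squares of 10 mod 41: 10^1≡10, 10^2≡18, 10^4≡37, 10^8≡16, 10^16≡10, 10^32≡18, 10^64≡37, 10^128≡16, 10^256≡10, 10^512≡18.
Since 755 = 1 + 2 + 16 + 32 + 64 + 128 + 512 in binary, 10^755 ≡ 10·18·10·18·37·16·18 ≡ 1 (mod 41).

1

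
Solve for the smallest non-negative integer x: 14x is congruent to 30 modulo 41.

The inverse of 14 mod 41 is 3 (since 14·3 = 42 ≡ 1).
So x ≡ 3·30 = 90 ≡ 8 (mod 41).
Check: 14·8 = 112 = 2·41 + 30.

8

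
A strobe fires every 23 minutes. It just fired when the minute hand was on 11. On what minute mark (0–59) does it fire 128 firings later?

128·23 = 2944.
2944 − 49·60 = 4, so 2944 ≡ 4 (mod 60).
(11 + 4) mod 60 = 15.

15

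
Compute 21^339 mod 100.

Square-and-reduce mod 100: 21^1≡21, 21^2≡41, 21^4≡81, 21^8≡61, 21^16≡21, 21^32≡41, 21^64≡81, 21^128≡61, 21^256≡21.
Since 339 = 1 + 2 + 16 + 64 + 256 in binary, 21^339 ≡ 21·41·21·81·21 ≡ 81 (mod 100).

81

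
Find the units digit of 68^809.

The units digit of 68^n cycles with period 4: 8, 4, 2, 6, …
809 leaves remainder 1 on division by 4, so 68^809 ends in 8.

8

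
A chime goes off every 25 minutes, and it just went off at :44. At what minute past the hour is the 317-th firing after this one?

49

317·25 = 7925.
7925 mod 60 = 5 (since 132·60 = 7920).
(44 + 5) mod 60 = 49.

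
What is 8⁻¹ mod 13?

8·5 = 40 = 3·13 + 1, so 8⁻¹ ≡ 5 (mod 13).

5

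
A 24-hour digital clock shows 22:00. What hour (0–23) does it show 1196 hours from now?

18

1196 − 49·24 = 20, so 1196 ≡ 20 (mod 24).
(22 + 20) mod 24 = 18.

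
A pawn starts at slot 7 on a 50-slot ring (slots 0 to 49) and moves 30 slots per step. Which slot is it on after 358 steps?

47

358·30 = 10740.
10740 mod 50 = 40 (since 214·50 = 10700).
(7 + 40) mod 50 = 47.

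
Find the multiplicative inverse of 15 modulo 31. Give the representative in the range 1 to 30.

29

15·29 = 435 = 14·31 + 1, so 15⁻¹ ≡ 29 (mod 31).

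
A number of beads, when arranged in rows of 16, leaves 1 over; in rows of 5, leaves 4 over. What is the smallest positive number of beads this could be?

x ≡ 4 (mod 5) gives x ∈ {4, 9, 14, 19, 24, 29, 34, 39, …}.
The first of these with x mod 16 = 1 is 49.

49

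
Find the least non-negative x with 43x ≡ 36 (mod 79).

78

The inverse of 43 mod 79 is 68 (since 43·68 = 2924 ≡ 1).
So x ≡ 68·36 = 2448 ≡ 78 (mod 79).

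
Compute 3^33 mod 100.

By repeated squaring mod 100: 3^1≡3, 3^2≡9, 3^4≡81, 3^8≡61, 3^16≡21, 3^32≡41.
Since 33 = 1 + 32 in binary, 3^33 ≡ 3·41 ≡ 23 (mod 100).

23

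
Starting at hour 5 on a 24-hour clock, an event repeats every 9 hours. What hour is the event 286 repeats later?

11

286·9 = 2574.
Dividing 2574 by 24 gives quotient 107 and remainder 6.
(5 + 6) mod 24 = 11.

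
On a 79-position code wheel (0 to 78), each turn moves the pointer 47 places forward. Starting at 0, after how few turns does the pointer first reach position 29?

47⁻¹ ≡ 37 (mod 79) because 47·37 = 1739 = 22·79 + 1.
So x ≡ 37·29 = 1073 ≡ 46 (mod 79).
Check: 47·46 = 2162 = 27·79 + 29.

46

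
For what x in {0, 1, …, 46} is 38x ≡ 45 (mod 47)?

38⁻¹ ≡ 26 (mod 47) because 38·26 = 988 = 21·47 + 1.
So x ≡ 26·45 = 1170 ≡ 42 (mod 47).

42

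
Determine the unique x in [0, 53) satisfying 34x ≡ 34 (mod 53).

1

The inverse of 34 mod 53 is 39 (since 34·39 = 1326 ≡ 1).
So x ≡ 39·34 = 1326 ≡ 1 (mod 53).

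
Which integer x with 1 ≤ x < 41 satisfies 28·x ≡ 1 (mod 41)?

41 = 1·28 + 13
28 = 2·13 + 2
13 = 6·2 + 1
2 = 2·1 + 0
Back-substituting gives 28·22 ≡ 1 (mod 41).

22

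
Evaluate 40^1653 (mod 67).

15

Square-and-reduce mod 67: 40^1≡40, 40^2≡59, 40^4≡64, 40^8≡9, 40^16≡14, 40^32≡62, 40^64≡25, 40^128≡22, 40^256≡15, 40^512≡24, 40^1024≡40.
Since 1653 = 1 + 4 + 16 + 32 + 64 + 512 + 1024 in binary, 40^1653 ≡ 40·64·14·62·25·24·40 ≡ 15 (mod 67).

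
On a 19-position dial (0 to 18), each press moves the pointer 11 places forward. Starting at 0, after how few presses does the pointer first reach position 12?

8

The inverse of 11 mod 19 is 7 (since 11·7 = 77 ≡ 1).
So x ≡ 7·12 = 84 ≡ 8 (mod 19).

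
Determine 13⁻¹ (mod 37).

37 = 2·13 + 11
13 = 1·11 + 2
11 = 5·2 + 1
2 = 2·1 + 0
Back-substituting gives 13·20 ≡ 1 (mod 37).

20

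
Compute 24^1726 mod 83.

Square-and-reduce mod 83: 24^1≡24, 24^2≡78, 24^4≡25, 24^8≡44, 24^16≡27, 24^32≡65, 24^64≡75, 24^128≡64, 24^256≡29, 24^512≡11, 24^1024≡38.
Since 1726 = 2 + 4 + 8 + 16 + 32 + 128 + 512 + 1024 in binary, 24^1726 ≡ 78·25·44·27·65·64·11·38 ≡ 25 (mod 83).

25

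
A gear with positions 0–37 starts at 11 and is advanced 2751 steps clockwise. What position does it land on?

Dividing 2751 by 38 gives quotient 72 and remainder 15.
(11 + 15) mod 38 = 26.

26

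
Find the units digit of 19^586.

1

Last digits of 9^n: 9, 1 (period 2).
586 mod 2 = 0, so the last digit matches 9^2 = 1.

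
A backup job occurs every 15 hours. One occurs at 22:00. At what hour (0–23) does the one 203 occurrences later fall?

19

203·15 = 3045.
Dividing 3045 by 24 gives quotient 126 and remainder 21.
(22 + 21) mod 24 = 19.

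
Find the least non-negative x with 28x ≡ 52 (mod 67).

28⁻¹ ≡ 12 (mod 67) because 28·12 = 336 = 5·67 + 1.
Multiplying both sides by 12: x ≡ 12·52 = 624 ≡ 21 (mod 67).
Check: 28·21 = 588 = 8·67 + 52.

21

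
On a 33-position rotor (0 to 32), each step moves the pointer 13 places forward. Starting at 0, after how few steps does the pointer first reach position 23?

17

13⁻¹ ≡ 28 (mod 33) because 13·28 = 364 = 11·33 + 1.
Multiplying both sides by 28: x ≡ 28·23 = 644 ≡ 17 (mod 33).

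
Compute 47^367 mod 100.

By repeated squaring mod 100: 47^1≡47, 47^2≡9, 47^4≡81, 47^8≡61, 47^16≡21, 47^32≡41, 47^64≡81, 47^128≡61, 47^256≡21.
Since 367 = 1 + 2 + 4 + 8 + 32 + 64 + 256 in binary, 47^367 ≡ 47·9·81·61·41·81·21 ≡ 63 (mod 100).

63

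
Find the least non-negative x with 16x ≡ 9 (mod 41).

39

16⁻¹ ≡ 18 (mod 41) because 16·18 = 288 = 7·41 + 1.
Multiplying both sides by 18: x ≡ 18·9 = 162 ≡ 39 (mod 41).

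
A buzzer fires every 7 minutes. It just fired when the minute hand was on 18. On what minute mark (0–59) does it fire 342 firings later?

342·7 = 2394.
2394 − 39·60 = 54, so 2394 ≡ 54 (mod 60).
(18 + 54) mod 60 = 12.

12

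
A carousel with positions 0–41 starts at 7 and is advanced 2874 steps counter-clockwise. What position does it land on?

31

Dividing 2874 by 42 gives quotient 68 and remainder 18.
(7 − 18) mod 42 = 31.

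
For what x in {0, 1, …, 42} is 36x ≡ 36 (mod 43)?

1

The inverse of 36 mod 43 is 6 (since 36·6 = 216 ≡ 1).
Multiplying both sides by 6: x ≡ 6·36 = 216 ≡ 1 (mod 43).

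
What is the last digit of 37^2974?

9

Last digits of 7^n: 7, 9, 3, 1 (period 4).
2974 mod 4 = 2, so the last digit matches 7^2 = 9.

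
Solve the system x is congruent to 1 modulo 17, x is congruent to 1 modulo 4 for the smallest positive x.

1

x ≡ 1 (mod 4) gives x ∈ {1}.
The first of these with x mod 17 = 1 is 1.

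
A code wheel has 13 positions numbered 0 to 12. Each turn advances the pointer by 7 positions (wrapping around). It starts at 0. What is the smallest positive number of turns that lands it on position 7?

1

7⁻¹ ≡ 2 (mod 13) because 7·2 = 14 = 1·13 + 1.
So x ≡ 2·7 = 14 ≡ 1 (mod 13).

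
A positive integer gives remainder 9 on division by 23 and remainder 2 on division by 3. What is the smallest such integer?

32

Since 3·8 ≡ 1 (mod 23), take x = 2 + 3·((9−2)·8 mod 23) = 2 + 3·10 = 32.
Check: 32 mod 23 = 9, 32 mod 3 = 2.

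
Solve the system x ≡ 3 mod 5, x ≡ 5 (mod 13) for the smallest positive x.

Since 13·2 ≡ 1 (mod 5), take x = 5 + 13·((3−5)·2 mod 5) = 5 + 13·1 = 18.
Check: 18 mod 5 = 3, 18 mod 13 = 5.

18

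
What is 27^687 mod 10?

3

Last digits of 7^n: 7, 9, 3, 1 (period 4).
687 mod 4 = 3, so the last digit matches 7^3 = 3.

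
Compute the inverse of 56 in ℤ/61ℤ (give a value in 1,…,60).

12

56·12 = 672 = 11·61 + 1, so 56⁻¹ ≡ 12 (mod 61).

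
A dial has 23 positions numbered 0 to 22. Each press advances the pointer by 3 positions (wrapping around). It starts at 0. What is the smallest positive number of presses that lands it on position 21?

7

The inverse of 3 mod 23 is 8 (since 3·8 = 24 ≡ 1).
Multiplying both sides by 8: x ≡ 8·21 = 168 ≡ 7 (mod 23).
Check: 3·7 = 21 = 0·23 + 21.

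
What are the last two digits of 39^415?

99

Square-and-reduce mod 100: 39^1≡39, 39^2≡21, 39^4≡41, 39^8≡81, 39^16≡61, 39^32≡21, 39^64≡41, 39^128≡81, 39^256≡61.
415 = 1 + 2 + 4 + 8 + 16 + 128 + 256, so 39^415 ≡ 39·21·41·81·61·81·61 ≡ 99 (mod 100).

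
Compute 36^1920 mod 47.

Square-and-reduce mod 47: 36^1≡36, 36^2≡27, 36^4≡24, 36^8≡12, 36^16≡3, 36^32≡9, 36^64≡34, 36^128≡28, 36^256≡32, 36^512≡37, 36^1024≡6.
1920 = 128 + 256 + 512 + 1024, so 36^1920 ≡ 28·32·37·6 ≡ 8 (mod 47).

8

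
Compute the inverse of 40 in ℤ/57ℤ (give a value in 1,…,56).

57 = 1·40 + 17
40 = 2·17 + 6
17 = 2·6 + 5
6 = 1·5 + 1
5 = 5·1 + 0
Back-substituting gives 40·10 ≡ 1 (mod 57).

10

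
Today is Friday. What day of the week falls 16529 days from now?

16529 mod 7 = 2 (since 2361·7 = 16527).
Friday + 2 days → Sunday.

Sunday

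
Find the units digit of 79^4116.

Last digits of 9^n: 9, 1 (period 2).
4116 leaves remainder 0 on division by 2, so 79^4116 ends in 1.

1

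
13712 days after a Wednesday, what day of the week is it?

13712 = 1958·7 + 6, so 13712 mod 7 = 6.
Wednesday + 6 days → Tuesday.

Tuesday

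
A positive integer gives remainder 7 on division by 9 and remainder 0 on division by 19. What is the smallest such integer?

x ≡ 7 (mod 9) gives x ∈ {7, 16, 25, 34, 43, 52, 61, 70, …}.
The first of these with x mod 19 = 0 is 133.

133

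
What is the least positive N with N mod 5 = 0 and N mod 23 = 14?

x ≡ 0 (mod 5) gives x ∈ {0, 5, 10, 15, 20, 25, 30, 35, …}.
The first of these with x mod 23 = 14 is 60.

60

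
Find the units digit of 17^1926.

9

The units digit of 17^n cycles with period 4: 7, 9, 3, 1, …
1926 mod 4 = 2, so the last digit matches 7^2 = 9.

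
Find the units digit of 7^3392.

Last digits of 7^n: 7, 9, 3, 1 (period 4).
3392 mod 4 = 0, so the last digit matches 7^4 = 1.

1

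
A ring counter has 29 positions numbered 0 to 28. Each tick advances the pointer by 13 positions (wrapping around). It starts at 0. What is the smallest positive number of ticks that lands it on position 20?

13⁻¹ ≡ 9 (mod 29) because 13·9 = 117 = 4·29 + 1.
So x ≡ 9·20 = 180 ≡ 6 (mod 29).
Check: 13·6 = 78 = 2·29 + 20.

6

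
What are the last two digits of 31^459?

71

By repeated squaring mod 100: 31^1≡31, 31^2≡61, 31^4≡21, 31^8≡41, 31^16≡81, 31^32≡61, 31^64≡21, 31^128≡41, 31^256≡81.
459 = 1 + 2 + 8 + 64 + 128 + 256, so 31^459 ≡ 31·61·41·21·41·81 ≡ 71 (mod 100).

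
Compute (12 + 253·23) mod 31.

3

253·23 = 5819.
5819 − 187·31 = 22, so 5819 ≡ 22 (mod 31).
(12 + 22) mod 31 = 3.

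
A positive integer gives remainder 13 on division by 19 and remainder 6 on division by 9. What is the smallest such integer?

51

x ≡ 6 (mod 9) gives x ∈ {6, 15, 24, 33, 42, 51}.
The first of these with x mod 19 = 13 is 51.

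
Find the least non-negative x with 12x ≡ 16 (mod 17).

The inverse of 12 mod 17 is 10 (since 12·10 = 120 ≡ 1).
So x ≡ 10·16 = 160 ≡ 7 (mod 17).

7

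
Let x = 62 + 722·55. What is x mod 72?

28

722·55 = 39710.
Dividing 39710 by 72 gives quotient 551 and remainder 38.
(62 + 38) mod 72 = 28.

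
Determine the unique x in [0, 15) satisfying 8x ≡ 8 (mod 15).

1

8⁻¹ ≡ 2 (mod 15) because 8·2 = 16 = 1·15 + 1.
So x ≡ 2·8 = 16 ≡ 1 (mod 15).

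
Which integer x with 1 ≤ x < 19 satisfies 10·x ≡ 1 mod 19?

2

19 = 1·10 + 9
10 = 1·9 + 1
9 = 9·1 + 0
Back-substituting gives 10·2 ≡ 1 (mod 19).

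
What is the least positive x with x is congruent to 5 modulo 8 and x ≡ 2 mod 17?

53

x ≡ 5 (mod 8) gives x ∈ {5, 13, 21, 29, 37, 45, 53}.
The first of these with x mod 17 = 2 is 53.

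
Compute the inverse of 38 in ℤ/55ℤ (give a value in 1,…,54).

55 = 1·38 + 17
38 = 2·17 + 4
17 = 4·4 + 1
4 = 4·1 + 0
Back-substituting gives 38·42 ≡ 1 (mod 55).

42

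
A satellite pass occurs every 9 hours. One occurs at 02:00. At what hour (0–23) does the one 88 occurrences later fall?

88·9 = 792.
792 − 33·24 = 0, so 792 ≡ 0 (mod 24).
(2 + 0) mod 24 = 2.

2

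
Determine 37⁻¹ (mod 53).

43

37·43 = 1591 = 30·53 + 1, so 37⁻¹ ≡ 43 (mod 53).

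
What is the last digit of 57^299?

3

The units digit of 57^n cycles with period 4: 7, 9, 3, 1, …
299 mod 4 = 3, so the last digit matches 7^3 = 3.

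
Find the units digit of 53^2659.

7

The units digit of 53^n cycles with period 4: 3, 9, 7, 1, …
2659 leaves remainder 3 on division by 4, so 53^2659 ends in 7.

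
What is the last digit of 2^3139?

Powers of 2 mod 10 repeat with period 4: 2, 4, 8, 6.
3139 mod 4 = 3, so the last digit matches 2^3 = 8.

8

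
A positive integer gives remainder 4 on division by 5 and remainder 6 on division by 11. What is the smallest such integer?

39

Since 11·1 ≡ 1 (mod 5), take x = 6 + 11·((4−6)·1 mod 5) = 6 + 11·3 = 39.
Check: 39 mod 5 = 4, 39 mod 11 = 6.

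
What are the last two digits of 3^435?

By repeated squaring mod 100: 3^1≡3, 3^2≡9, 3^4≡81, 3^8≡61, 3^16≡21, 3^32≡41, 3^64≡81, 3^128≡61, 3^256≡21.
Since 435 = 1 + 2 + 16 + 32 + 128 + 256 in binary, 3^435 ≡ 3·9·21·41·61·21 ≡ 7 (mod 100).

07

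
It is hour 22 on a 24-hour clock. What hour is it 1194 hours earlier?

Dividing 1194 by 24 gives quotient 49 and remainder 18.
(22 − 18) mod 24 = 4.

4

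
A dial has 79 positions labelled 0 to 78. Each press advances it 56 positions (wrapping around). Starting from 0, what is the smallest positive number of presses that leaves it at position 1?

24

56·24 = 1344 = 17·79 + 1, so 56⁻¹ ≡ 24 (mod 79).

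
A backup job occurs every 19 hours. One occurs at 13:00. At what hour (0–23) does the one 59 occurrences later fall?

6

59·19 = 1121.
1121 = 46·24 + 17, so 1121 mod 24 = 17.
(13 + 17) mod 24 = 6.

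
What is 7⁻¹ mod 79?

34

79 = 11·7 + 2
7 = 3·2 + 1
2 = 2·1 + 0
Back-substituting gives 7·34 ≡ 1 (mod 79).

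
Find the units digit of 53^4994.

Powers of 3 mod 10 repeat with period 4: 3, 9, 7, 1.
4994 mod 4 = 2, so the last digit matches 3^2 = 9.

9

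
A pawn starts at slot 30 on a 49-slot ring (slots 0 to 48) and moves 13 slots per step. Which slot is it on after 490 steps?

30

490·13 = 6370.
Dividing 6370 by 49 gives quotient 130 and remainder 0.
(30 + 0) mod 49 = 30.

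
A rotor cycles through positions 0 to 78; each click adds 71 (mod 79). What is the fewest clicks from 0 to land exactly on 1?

69

79 = 1·71 + 8
71 = 8·8 + 7
8 = 1·7 + 1
7 = 7·1 + 0
Back-substituting gives 71·69 ≡ 1 (mod 79).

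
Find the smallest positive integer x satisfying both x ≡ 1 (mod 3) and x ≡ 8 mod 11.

Since 11·2 ≡ 1 (mod 3), take x = 8 + 11·((1−8)·2 mod 3) = 8 + 11·1 = 19.
Check: 19 mod 3 = 1, 19 mod 11 = 8.

19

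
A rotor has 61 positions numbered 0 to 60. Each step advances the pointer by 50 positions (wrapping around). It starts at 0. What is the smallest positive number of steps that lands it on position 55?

50⁻¹ ≡ 11 (mod 61) because 50·11 = 550 = 9·61 + 1.
So x ≡ 11·55 = 605 ≡ 56 (mod 61).

56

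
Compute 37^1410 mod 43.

1

By repeated squaring mod 43: 37^1≡37, 37^2≡36, 37^4≡6, 37^8≡36, 37^16≡6, 37^32≡36, 37^64≡6, 37^128≡36, 37^256≡6, 37^512≡36, 37^1024≡6.
1410 = 2 + 128 + 256 + 1024, so 37^1410 ≡ 36·36·6·6 ≡ 1 (mod 43).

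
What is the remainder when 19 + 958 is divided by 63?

32

958 = 15·63 + 13, so 958 mod 63 = 13.
(19 + 13) mod 63 = 32.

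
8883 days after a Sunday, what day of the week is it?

Dividing 8883 by 7 gives quotient 1269 and remainder 0.
Sunday + 0 days → Sunday.

Sunday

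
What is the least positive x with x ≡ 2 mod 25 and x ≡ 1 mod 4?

77

Since 4·19 ≡ 1 (mod 25), take x = 1 + 4·((2−1)·19 mod 25) = 1 + 4·19 = 77.
Check: 77 mod 25 = 2, 77 mod 4 = 1.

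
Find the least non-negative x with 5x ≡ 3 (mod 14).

9

5⁻¹ ≡ 3 (mod 14) because 5·3 = 15 = 1·14 + 1.
Multiplying both sides by 3: x ≡ 3·3 = 9 ≡ 9 (mod 14).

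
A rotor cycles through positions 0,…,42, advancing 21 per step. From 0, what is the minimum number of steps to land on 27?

32

21⁻¹ ≡ 41 (mod 43) because 21·41 = 861 = 20·43 + 1.
So x ≡ 41·27 = 1107 ≡ 32 (mod 43).
Check: 21·32 = 672 = 15·43 + 27.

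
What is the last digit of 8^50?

Powers of 8 mod 10 repeat with period 4: 8, 4, 2, 6.
50 leaves remainder 2 on division by 4, so 8^50 ends in 4.

4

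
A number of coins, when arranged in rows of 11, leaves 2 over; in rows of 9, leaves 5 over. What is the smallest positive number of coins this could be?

x ≡ 5 (mod 9) gives x ∈ {5, 14, 23, 32, 41, 50, 59, 68}.
The first of these with x mod 11 = 2 is 68.

68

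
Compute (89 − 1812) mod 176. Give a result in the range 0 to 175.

37

1812 = 10·176 + 52, so 1812 mod 176 = 52.
(89 − 52) mod 176 = 37.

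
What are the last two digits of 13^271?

37

By repeated squaring mod 100: 13^1≡13, 13^2≡69, 13^4≡61, 13^8≡21, 13^16≡41, 13^32≡81, 13^64≡61, 13^128≡21, 13^256≡41.
271 = 1 + 2 + 4 + 8 + 256, so 13^271 ≡ 13·69·61·21·41 ≡ 37 (mod 100).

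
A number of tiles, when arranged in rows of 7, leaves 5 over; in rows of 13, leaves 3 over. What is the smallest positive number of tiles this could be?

Since 13·6 ≡ 1 (mod 7), take x = 3 + 13·((5−3)·6 mod 7) = 3 + 13·5 = 68.
Check: 68 mod 7 = 5, 68 mod 13 = 3.

68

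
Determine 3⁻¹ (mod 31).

3·21 = 63 = 2·31 + 1, so 3⁻¹ ≡ 21 (mod 31).

21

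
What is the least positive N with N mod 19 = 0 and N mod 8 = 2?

114

x ≡ 2 (mod 8) gives x ∈ {2, 10, 18, 26, 34, 42, 50, 58, …}.
The first of these with x mod 19 = 0 is 114.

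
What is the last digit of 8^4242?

4

The units digit of 8^n cycles with period 4: 8, 4, 2, 6, …
4242 mod 4 = 2, so the last digit matches 8^2 = 4.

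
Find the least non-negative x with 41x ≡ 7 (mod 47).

41⁻¹ ≡ 39 (mod 47) because 41·39 = 1599 = 34·47 + 1.
So x ≡ 39·7 = 273 ≡ 38 (mod 47).

38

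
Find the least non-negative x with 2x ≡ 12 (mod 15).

6

2⁻¹ ≡ 8 (mod 15) because 2·8 = 16 = 1·15 + 1.
So x ≡ 8·12 = 96 ≡ 6 (mod 15).
Check: 2·6 = 12 = 0·15 + 12.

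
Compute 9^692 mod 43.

24

Successive squares of 9 mod 43: 9^1≡9, 9^2≡38, 9^4≡25, 9^8≡23, 9^16≡13, 9^32≡40, 9^64≡9, 9^128≡38, 9^256≡25, 9^512≡23.
692 = 4 + 16 + 32 + 128 + 512, so 9^692 ≡ 25·13·40·38·23 ≡ 24 (mod 43).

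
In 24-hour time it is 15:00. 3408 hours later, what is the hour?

15

3408 − 142·24 = 0, so 3408 ≡ 0 (mod 24).
(15 + 0) mod 24 = 15.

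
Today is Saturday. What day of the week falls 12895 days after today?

12895 = 1842·7 + 1, so 12895 mod 7 = 1.
Saturday + 1 day → Sunday.

Sunday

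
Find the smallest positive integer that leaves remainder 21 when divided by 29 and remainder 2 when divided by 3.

50

Since 3·10 ≡ 1 (mod 29), take x = 2 + 3·((21−2)·10 mod 29) = 2 + 3·16 = 50.
Check: 50 mod 29 = 21, 50 mod 3 = 2.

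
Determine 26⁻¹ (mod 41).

30

26·30 = 780 = 19·41 + 1, so 26⁻¹ ≡ 30 (mod 41).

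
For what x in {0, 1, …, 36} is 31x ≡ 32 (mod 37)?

7

31⁻¹ ≡ 6 (mod 37) because 31·6 = 186 = 5·37 + 1.
So x ≡ 6·32 = 192 ≡ 7 (mod 37).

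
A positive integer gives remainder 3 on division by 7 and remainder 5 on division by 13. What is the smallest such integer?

31

Since 13·6 ≡ 1 (mod 7), take x = 5 + 13·((3−5)·6 mod 7) = 5 + 13·2 = 31.
Check: 31 mod 7 = 3, 31 mod 13 = 5.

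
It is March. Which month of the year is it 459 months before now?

December

Dividing 459 by 12 gives quotient 38 and remainder 3.
March − 3 months → December.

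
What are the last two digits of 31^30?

01

By repeated squaring mod 100: 31^1≡31, 31^2≡61, 31^4≡21, 31^8≡41, 31^16≡81.
Since 30 = 2 + 4 + 8 + 16 in binary, 31^30 ≡ 61·21·41·81 ≡ 1 (mod 100).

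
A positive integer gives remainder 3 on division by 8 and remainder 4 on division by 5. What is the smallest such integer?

19

Since 5·5 ≡ 1 (mod 8), take x = 4 + 5·((3−4)·5 mod 8) = 4 + 5·3 = 19.
Check: 19 mod 8 = 3, 19 mod 5 = 4.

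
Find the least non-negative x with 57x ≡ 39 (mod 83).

The inverse of 57 mod 83 is 67 (since 57·67 = 3819 ≡ 1).
So x ≡ 67·39 = 2613 ≡ 40 (mod 83).
Check: 57·40 = 2280 = 27·83 + 39.

40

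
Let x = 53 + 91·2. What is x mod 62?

91·2 = 182.
Dividing 182 by 62 gives quotient 2 and remainder 58.
(53 + 58) mod 62 = 49.

49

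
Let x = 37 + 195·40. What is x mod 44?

195·40 = 7800.
Dividing 7800 by 44 gives quotient 177 and remainder 12.
(37 + 12) mod 44 = 5.

5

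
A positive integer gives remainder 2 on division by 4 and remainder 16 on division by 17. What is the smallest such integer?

50

Since 17·1 ≡ 1 (mod 4), take x = 16 + 17·((2−16)·1 mod 4) = 16 + 17·2 = 50.
Check: 50 mod 4 = 2, 50 mod 17 = 16.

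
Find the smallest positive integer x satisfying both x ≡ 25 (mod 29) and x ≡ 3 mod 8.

83

x ≡ 3 (mod 8) gives x ∈ {3, 11, 19, 27, 35, 43, 51, 59, …}.
The first of these with x mod 29 = 25 is 83.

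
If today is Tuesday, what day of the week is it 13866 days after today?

Dividing 13866 by 7 gives quotient 1980 and remainder 6.
Tuesday + 6 days → Monday.

Monday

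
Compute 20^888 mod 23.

6

By repeated squaring mod 23: 20^1≡20, 20^2≡9, 20^4≡12, 20^8≡6, 20^16≡13, 20^32≡8, 20^64≡18, 20^128≡2, 20^256≡4, 20^512≡16.
Since 888 = 8 + 16 + 32 + 64 + 256 + 512 in binary, 20^888 ≡ 6·13·8·18·4·16 ≡ 6 (mod 23).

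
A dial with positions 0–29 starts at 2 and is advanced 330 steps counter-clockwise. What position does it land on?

2

Dividing 330 by 30 gives quotient 11 and remainder 0.
(2 − 0) mod 30 = 2.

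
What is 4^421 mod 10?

Last digits of 4^n: 4, 6 (period 2).
421 mod 2 = 1, so the last digit matches 4^1 = 4.

4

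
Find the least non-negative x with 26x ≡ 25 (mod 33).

26⁻¹ ≡ 14 (mod 33) because 26·14 = 364 = 11·33 + 1.
Multiplying both sides by 14: x ≡ 14·25 = 350 ≡ 20 (mod 33).
Check: 26·20 = 520 = 15·33 + 25.

20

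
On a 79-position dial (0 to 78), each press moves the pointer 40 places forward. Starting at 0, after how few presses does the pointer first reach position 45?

11

40⁻¹ ≡ 2 (mod 79) because 40·2 = 80 = 1·79 + 1.
So x ≡ 2·45 = 90 ≡ 11 (mod 79).
Check: 40·11 = 440 = 5·79 + 45.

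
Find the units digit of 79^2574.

The units digit of 79^n cycles with period 2: 9, 1, …
2574 leaves remainder 0 on division by 2, so 79^2574 ends in 1.

1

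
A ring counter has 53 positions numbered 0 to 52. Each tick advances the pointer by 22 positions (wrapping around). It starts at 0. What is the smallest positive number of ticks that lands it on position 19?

37

The inverse of 22 mod 53 is 41 (since 22·41 = 902 ≡ 1).
Multiplying both sides by 41: x ≡ 41·19 = 779 ≡ 37 (mod 53).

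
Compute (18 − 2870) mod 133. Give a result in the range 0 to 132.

2870 mod 133 = 77 (since 21·133 = 2793).
(18 − 77) mod 133 = 74.

74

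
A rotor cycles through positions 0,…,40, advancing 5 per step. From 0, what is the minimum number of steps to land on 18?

20

5⁻¹ ≡ 33 (mod 41) because 5·33 = 165 = 4·41 + 1.
Multiplying both sides by 33: x ≡ 33·18 = 594 ≡ 20 (mod 41).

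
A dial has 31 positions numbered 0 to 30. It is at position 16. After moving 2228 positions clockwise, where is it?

2228 − 71·31 = 27, so 2228 ≡ 27 (mod 31).
(16 + 27) mod 31 = 12.

12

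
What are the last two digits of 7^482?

49

Square-and-reduce mod 100: 7^1≡7, 7^2≡49, 7^4≡1, 7^8≡1, 7^16≡1, 7^32≡1, 7^64≡1, 7^128≡1, 7^256≡1.
Since 482 = 2 + 32 + 64 + 128 + 256 in binary, 7^482 ≡ 49·1·1·1·1 ≡ 49 (mod 100).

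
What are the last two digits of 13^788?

Square-and-reduce mod 100: 13^1≡13, 13^2≡69, 13^4≡61, 13^8≡21, 13^16≡41, 13^32≡81, 13^64≡61, 13^128≡21, 13^256≡41, 13^512≡81.
788 = 4 + 16 + 256 + 512, so 13^788 ≡ 61·41·41·81 ≡ 21 (mod 100).

21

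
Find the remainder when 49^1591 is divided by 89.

53

Successive squares of 49 mod 89: 49^1≡49, 49^2≡87, 49^4≡4, 49^8≡16, 49^16≡78, 49^32≡32, 49^64≡45, 49^128≡67, 49^256≡39, 49^512≡8, 49^1024≡64.
1591 = 1 + 2 + 4 + 16 + 32 + 512 + 1024, so 49^1591 ≡ 49·87·4·78·32·8·64 ≡ 53 (mod 89).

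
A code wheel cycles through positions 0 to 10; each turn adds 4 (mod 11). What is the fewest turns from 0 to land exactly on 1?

4·3 = 12 = 1·11 + 1, so 4⁻¹ ≡ 3 (mod 11).

3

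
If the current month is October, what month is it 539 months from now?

September

539 = 44·12 + 11, so 539 mod 12 = 11.
October + 11 months → September.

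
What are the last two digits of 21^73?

61

Successive squares of 21 mod 100: 21^1≡21, 21^2≡41, 21^4≡81, 21^8≡61, 21^16≡21, 21^32≡41, 21^64≡81.
73 = 1 + 8 + 64, so 21^73 ≡ 21·61·81 ≡ 61 (mod 100).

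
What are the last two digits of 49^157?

By repeated squaring mod 100: 49^1≡49, 49^2≡1, 49^4≡1, 49^8≡1, 49^16≡1, 49^32≡1, 49^64≡1, 49^128≡1.
157 = 1 + 4 + 8 + 16 + 128, so 49^157 ≡ 49·1·1·1·1 ≡ 49 (mod 100).

49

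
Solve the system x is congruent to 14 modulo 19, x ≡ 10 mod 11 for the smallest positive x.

109

Since 11·7 ≡ 1 (mod 19), take x = 10 + 11·((14−10)·7 mod 19) = 10 + 11·9 = 109.
Check: 109 mod 19 = 14, 109 mod 11 = 10.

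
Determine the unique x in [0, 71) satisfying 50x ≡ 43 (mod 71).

50⁻¹ ≡ 27 (mod 71) because 50·27 = 1350 = 19·71 + 1.
So x ≡ 27·43 = 1161 ≡ 25 (mod 71).
Check: 50·25 = 1250 = 17·71 + 43.

25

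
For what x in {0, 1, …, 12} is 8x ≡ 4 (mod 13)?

7

The inverse of 8 mod 13 is 5 (since 8·5 = 40 ≡ 1).
Multiplying both sides by 5: x ≡ 5·4 = 20 ≡ 7 (mod 13).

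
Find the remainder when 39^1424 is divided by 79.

Successive squares of 39 mod 79: 39^1≡39, 39^2≡20, 39^4≡5, 39^8≡25, 39^16≡72, 39^32≡49, 39^64≡31, 39^128≡13, 39^256≡11, 39^512≡42, 39^1024≡26.
1424 = 16 + 128 + 256 + 1024, so 39^1424 ≡ 72·13·11·26 ≡ 44 (mod 79).

44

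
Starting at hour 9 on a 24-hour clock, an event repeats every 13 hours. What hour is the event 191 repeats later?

20

191·13 = 2483.
Dividing 2483 by 24 gives quotient 103 and remainder 11.
(9 + 11) mod 24 = 20.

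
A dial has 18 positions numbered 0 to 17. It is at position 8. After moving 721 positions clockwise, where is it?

721 − 40·18 = 1, so 721 ≡ 1 (mod 18).
(8 + 1) mod 18 = 9.

9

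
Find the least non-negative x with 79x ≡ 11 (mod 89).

79

The inverse of 79 mod 89 is 80 (since 79·80 = 6320 ≡ 1).
Multiplying both sides by 80: x ≡ 80·11 = 880 ≡ 79 (mod 89).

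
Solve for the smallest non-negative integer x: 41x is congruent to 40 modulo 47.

9

The inverse of 41 mod 47 is 39 (since 41·39 = 1599 ≡ 1).
Multiplying both sides by 39: x ≡ 39·40 = 1560 ≡ 9 (mod 47).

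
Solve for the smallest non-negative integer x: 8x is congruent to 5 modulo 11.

2

8⁻¹ ≡ 7 (mod 11) because 8·7 = 56 = 5·11 + 1.
Multiplying both sides by 7: x ≡ 7·5 = 35 ≡ 2 (mod 11).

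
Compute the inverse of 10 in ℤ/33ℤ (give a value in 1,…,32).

10

10·10 = 100 = 3·33 + 1, so 10⁻¹ ≡ 10 (mod 33).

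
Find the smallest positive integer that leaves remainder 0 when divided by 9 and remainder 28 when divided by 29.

Since 29·5 ≡ 1 (mod 9), take x = 28 + 29·((0−28)·5 mod 9) = 28 + 29·4 = 144.
Check: 144 mod 9 = 0, 144 mod 29 = 28.

144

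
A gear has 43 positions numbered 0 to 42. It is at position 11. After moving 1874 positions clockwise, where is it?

1874 mod 43 = 25 (since 43·43 = 1849).
(11 + 25) mod 43 = 36.

36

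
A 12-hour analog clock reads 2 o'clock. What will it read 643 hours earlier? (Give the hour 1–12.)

7

Dividing 643 by 12 gives quotient 53 and remainder 7.
2 − 7 → 7 on a 12-hour dial.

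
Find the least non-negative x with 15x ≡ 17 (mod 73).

15⁻¹ ≡ 39 (mod 73) because 15·39 = 585 = 8·73 + 1.
Multiplying both sides by 39: x ≡ 39·17 = 663 ≡ 6 (mod 73).
Check: 15·6 = 90 = 1·73 + 17.

6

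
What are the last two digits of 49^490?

Successive squares of 49 mod 100: 49^1≡49, 49^2≡1, 49^4≡1, 49^8≡1, 49^16≡1, 49^32≡1, 49^64≡1, 49^128≡1, 49^256≡1.
Since 490 = 2 + 8 + 32 + 64 + 128 + 256 in binary, 49^490 ≡ 1·1·1·1·1·1 ≡ 1 (mod 100).

01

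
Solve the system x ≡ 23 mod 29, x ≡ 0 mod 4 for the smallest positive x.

x ≡ 0 (mod 4) gives x ∈ {0, 4, 8, 12, 16, 20, 24, 28, …}.
The first of these with x mod 29 = 23 is 52.

52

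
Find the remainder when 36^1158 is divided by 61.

Square-and-reduce mod 61: 36^1≡36, 36^2≡15, 36^4≡42, 36^8≡56, 36^16≡25, 36^32≡15, 36^64≡42, 36^128≡56, 36^256≡25, 36^512≡15, 36^1024≡42.
1158 = 2 + 4 + 128 + 1024, so 36^1158 ≡ 15·42·56·42 ≡ 9 (mod 61).

9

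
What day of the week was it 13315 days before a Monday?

13315 mod 7 = 1 (since 1902·7 = 13314).
Monday − 1 day → Sunday.

Sunday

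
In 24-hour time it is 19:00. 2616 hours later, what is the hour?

19

2616 − 109·24 = 0, so 2616 ≡ 0 (mod 24).
(19 + 0) mod 24 = 19.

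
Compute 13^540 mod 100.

Square-and-reduce mod 100: 13^1≡13, 13^2≡69, 13^4≡61, 13^8≡21, 13^16≡41, 13^32≡81, 13^64≡61, 13^128≡21, 13^256≡41, 13^512≡81.
Since 540 = 4 + 8 + 16 + 512 in binary, 13^540 ≡ 61·21·41·81 ≡ 1 (mod 100).

1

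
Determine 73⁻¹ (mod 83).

58

73·58 = 4234 = 51·83 + 1, so 73⁻¹ ≡ 58 (mod 83).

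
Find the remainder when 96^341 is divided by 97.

By repeated squaring mod 97: 96^1≡96, 96^2≡1, 96^4≡1, 96^8≡1, 96^16≡1, 96^32≡1, 96^64≡1, 96^128≡1, 96^256≡1.
Since 341 = 1 + 4 + 16 + 64 + 256 in binary, 96^341 ≡ 96·1·1·1·1 ≡ 96 (mod 97).

96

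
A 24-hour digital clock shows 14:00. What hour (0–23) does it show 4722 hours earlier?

20

4722 − 196·24 = 18, so 4722 ≡ 18 (mod 24).
(14 − 18) mod 24 = 20.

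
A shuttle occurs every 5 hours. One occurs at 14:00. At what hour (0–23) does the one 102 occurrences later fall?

20

102·5 = 510.
Dividing 510 by 24 gives quotient 21 and remainder 6.
(14 + 6) mod 24 = 20.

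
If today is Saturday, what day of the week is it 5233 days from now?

Dividing 5233 by 7 gives quotient 747 and remainder 4.
Saturday + 4 days → Wednesday.

Wednesday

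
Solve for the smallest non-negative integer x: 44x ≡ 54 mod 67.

53

The inverse of 44 mod 67 is 32 (since 44·32 = 1408 ≡ 1).
So x ≡ 32·54 = 1728 ≡ 53 (mod 67).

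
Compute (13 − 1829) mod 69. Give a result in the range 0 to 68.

47

1829 = 26·69 + 35, so 1829 mod 69 = 35.
(13 − 35) mod 69 = 47.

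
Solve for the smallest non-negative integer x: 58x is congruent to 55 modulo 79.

58⁻¹ ≡ 15 (mod 79) because 58·15 = 870 = 11·79 + 1.
Multiplying both sides by 15: x ≡ 15·55 = 825 ≡ 35 (mod 79).
Check: 58·35 = 2030 = 25·79 + 55.

35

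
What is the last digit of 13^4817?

Last digits of 3^n: 3, 9, 7, 1 (period 4).
4817 leaves remainder 1 on division by 4, so 13^4817 ends in 3.

3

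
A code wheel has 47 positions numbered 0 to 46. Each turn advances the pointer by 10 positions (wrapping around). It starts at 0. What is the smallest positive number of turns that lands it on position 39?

The inverse of 10 mod 47 is 33 (since 10·33 = 330 ≡ 1).
Multiplying both sides by 33: x ≡ 33·39 = 1287 ≡ 18 (mod 47).

18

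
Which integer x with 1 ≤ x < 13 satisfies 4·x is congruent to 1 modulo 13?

10

13 = 3·4 + 1
4 = 4·1 + 0
Back-substituting gives 4·10 ≡ 1 (mod 13).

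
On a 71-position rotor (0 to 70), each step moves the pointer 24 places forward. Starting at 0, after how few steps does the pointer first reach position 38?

43

24⁻¹ ≡ 3 (mod 71) because 24·3 = 72 = 1·71 + 1.
So x ≡ 3·38 = 114 ≡ 43 (mod 71).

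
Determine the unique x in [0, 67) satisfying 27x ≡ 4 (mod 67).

20

27⁻¹ ≡ 5 (mod 67) because 27·5 = 135 = 2·67 + 1.
So x ≡ 5·4 = 20 ≡ 20 (mod 67).
Check: 27·20 = 540 = 8·67 + 4.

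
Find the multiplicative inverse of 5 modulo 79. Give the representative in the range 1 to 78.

16

79 = 15·5 + 4
5 = 1·4 + 1
4 = 4·1 + 0
Back-substituting gives 5·16 ≡ 1 (mod 79).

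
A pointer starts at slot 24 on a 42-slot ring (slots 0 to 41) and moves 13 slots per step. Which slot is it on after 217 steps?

217·13 = 2821.
2821 = 67·42 + 7, so 2821 mod 42 = 7.
(24 + 7) mod 42 = 31.

31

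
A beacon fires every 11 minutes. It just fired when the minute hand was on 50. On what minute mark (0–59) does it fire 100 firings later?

100·11 = 1100.
1100 mod 60 = 20 (since 18·60 = 1080).
(50 + 20) mod 60 = 10.

10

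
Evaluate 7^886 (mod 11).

Square-and-reduce mod 11: 7^1≡7, 7^2≡5, 7^4≡3, 7^8≡9, 7^16≡4, 7^32≡5, 7^64≡3, 7^128≡9, 7^256≡4, 7^512≡5.
Since 886 = 2 + 4 + 16 + 32 + 64 + 256 + 512 in binary, 7^886 ≡ 5·3·4·5·3·4·5 ≡ 4 (mod 11).

4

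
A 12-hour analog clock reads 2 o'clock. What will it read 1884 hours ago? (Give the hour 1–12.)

2

1884 = 157·12 + 0, so 1884 mod 12 = 0.
2 − 0 → 2 on a 12-hour dial.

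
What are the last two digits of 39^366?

61

Square-and-reduce mod 100: 39^1≡39, 39^2≡21, 39^4≡41, 39^8≡81, 39^16≡61, 39^32≡21, 39^64≡41, 39^128≡81, 39^256≡61.
Since 366 = 2 + 4 + 8 + 32 + 64 + 256 in binary, 39^366 ≡ 21·41·81·21·41·61 ≡ 61 (mod 100).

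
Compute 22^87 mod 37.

By repeated squaring mod 37: 22^1≡22, 22^2≡3, 22^4≡9, 22^8≡7, 22^16≡12, 22^32≡33, 22^64≡16.
87 = 1 + 2 + 4 + 16 + 64, so 22^87 ≡ 22·3·9·12·16 ≡ 14 (mod 37).

14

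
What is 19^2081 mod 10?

The units digit of 19^n cycles with period 2: 9, 1, …
2081 leaves remainder 1 on division by 2, so 19^2081 ends in 9.

9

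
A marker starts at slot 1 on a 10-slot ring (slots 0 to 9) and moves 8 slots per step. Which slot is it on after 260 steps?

260·8 = 2080.
2080 = 208·10 + 0, so 2080 mod 10 = 0.
(1 + 0) mod 10 = 1.

1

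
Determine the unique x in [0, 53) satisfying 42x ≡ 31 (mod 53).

The inverse of 42 mod 53 is 24 (since 42·24 = 1008 ≡ 1).
So x ≡ 24·31 = 744 ≡ 2 (mod 53).

2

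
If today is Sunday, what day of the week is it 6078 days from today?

Dividing 6078 by 7 gives quotient 868 and remainder 2.
Sunday + 2 days → Tuesday.

Tuesday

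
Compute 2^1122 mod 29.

Successive squares of 2 mod 29: 2^1≡2, 2^2≡4, 2^4≡16, 2^8≡24, 2^16≡25, 2^32≡16, 2^64≡24, 2^128≡25, 2^256≡16, 2^512≡24, 2^1024≡25.
Since 1122 = 2 + 32 + 64 + 1024 in binary, 2^1122 ≡ 4·16·24·25 ≡ 4 (mod 29).

4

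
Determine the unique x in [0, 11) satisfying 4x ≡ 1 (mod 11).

3

4⁻¹ ≡ 3 (mod 11) because 4·3 = 12 = 1·11 + 1.
Multiplying both sides by 3: x ≡ 3·1 = 3 ≡ 3 (mod 11).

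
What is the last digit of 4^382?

6

The units digit of 4^n cycles with period 2: 4, 6, …
382 leaves remainder 0 on division by 2, so 4^382 ends in 6.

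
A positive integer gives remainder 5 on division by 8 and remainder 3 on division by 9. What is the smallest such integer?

21

Since 9·1 ≡ 1 (mod 8), take x = 3 + 9·((5−3)·1 mod 8) = 3 + 9·2 = 21.
Check: 21 mod 8 = 5, 21 mod 9 = 3.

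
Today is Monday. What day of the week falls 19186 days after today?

Dividing 19186 by 7 gives quotient 2740 and remainder 6.
Monday + 6 days → Sunday.

Sunday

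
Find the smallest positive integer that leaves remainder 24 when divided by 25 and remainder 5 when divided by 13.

174

Since 13·2 ≡ 1 (mod 25), take x = 5 + 13·((24−5)·2 mod 25) = 5 + 13·13 = 174.
Check: 174 mod 25 = 24, 174 mod 13 = 5.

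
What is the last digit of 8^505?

Last digits of 8^n: 8, 4, 2, 6 (period 4).
505 leaves remainder 1 on division by 4, so 8^505 ends in 8.

8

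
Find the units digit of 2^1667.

8

The units digit of 2^n cycles with period 4: 2, 4, 8, 6, …
1667 mod 4 = 3, so the last digit matches 2^3 = 8.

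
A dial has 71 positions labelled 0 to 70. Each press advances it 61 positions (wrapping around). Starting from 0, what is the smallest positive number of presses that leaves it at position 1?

71 = 1·61 + 10
61 = 6·10 + 1
10 = 10·1 + 0
Back-substituting gives 61·7 ≡ 1 (mod 71).

7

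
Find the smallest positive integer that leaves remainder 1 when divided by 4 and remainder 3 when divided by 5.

Since 5·1 ≡ 1 (mod 4), take x = 3 + 5·((1−3)·1 mod 4) = 3 + 5·2 = 13.
Check: 13 mod 4 = 1, 13 mod 5 = 3.

13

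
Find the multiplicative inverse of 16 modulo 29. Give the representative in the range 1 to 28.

16·20 = 320 = 11·29 + 1, so 16⁻¹ ≡ 20 (mod 29).

20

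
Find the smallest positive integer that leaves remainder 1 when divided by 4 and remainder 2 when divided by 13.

x ≡ 1 (mod 4) gives x ∈ {1, 5, 9, 13, 17, 21, 25, 29, …}.
The first of these with x mod 13 = 2 is 41.

41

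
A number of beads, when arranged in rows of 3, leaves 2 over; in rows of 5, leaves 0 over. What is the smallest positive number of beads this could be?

x ≡ 2 (mod 3) gives x ∈ {2, 5}.
The first of these with x mod 5 = 0 is 5.

5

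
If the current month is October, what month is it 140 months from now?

140 − 11·12 = 8, so 140 ≡ 8 (mod 12).
October + 8 months → June.

June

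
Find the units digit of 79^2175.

9

Last digits of 9^n: 9, 1 (period 2).
2175 mod 2 = 1, so the last digit matches 9^1 = 9.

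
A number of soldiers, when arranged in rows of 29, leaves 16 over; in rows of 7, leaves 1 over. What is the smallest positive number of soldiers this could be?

190

Since 7·25 ≡ 1 (mod 29), take x = 1 + 7·((16−1)·25 mod 29) = 1 + 7·27 = 190.
Check: 190 mod 29 = 16, 190 mod 7 = 1.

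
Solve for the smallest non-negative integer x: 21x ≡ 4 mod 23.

The inverse of 21 mod 23 is 11 (since 21·11 = 231 ≡ 1).
So x ≡ 11·4 = 44 ≡ 21 (mod 23).

21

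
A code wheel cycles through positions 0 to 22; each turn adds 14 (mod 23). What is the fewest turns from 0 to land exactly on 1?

14·5 = 70 = 3·23 + 1, so 14⁻¹ ≡ 5 (mod 23).

5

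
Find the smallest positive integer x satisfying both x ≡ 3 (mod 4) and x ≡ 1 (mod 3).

7

x ≡ 1 (mod 3) gives x ∈ {1, 4, 7}.
The first of these with x mod 4 = 3 is 7.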